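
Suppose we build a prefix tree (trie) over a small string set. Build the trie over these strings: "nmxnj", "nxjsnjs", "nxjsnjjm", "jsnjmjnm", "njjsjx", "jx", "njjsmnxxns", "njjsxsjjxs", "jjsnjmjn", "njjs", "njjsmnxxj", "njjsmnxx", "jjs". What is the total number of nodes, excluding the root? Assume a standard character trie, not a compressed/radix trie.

47

Count nodes per top-level branch (shared prefixes stored once):
  'j'-branch (jjs, jjsnjmjn, jsnjmjnm, jx): 16 nodes
  'n'-branch (njjs, njjsjx, njjsmnxx, njjsmnxxj, njjsmnxxns, njjsxsjjxs, nmxnj, nxjsnjjm, nxjsnjs): 31 nodes
Sum: 47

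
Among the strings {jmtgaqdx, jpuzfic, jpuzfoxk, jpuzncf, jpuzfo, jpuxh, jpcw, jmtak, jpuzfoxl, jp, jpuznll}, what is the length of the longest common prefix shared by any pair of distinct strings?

7

The deepest shared node is where two words last agree before diverging.
e.g. "jpuzfoxk" and "jpuzfoxl" share the prefix "jpuzfox" of length 7; no pair shares a longer one.
Longest shared-prefix length: 7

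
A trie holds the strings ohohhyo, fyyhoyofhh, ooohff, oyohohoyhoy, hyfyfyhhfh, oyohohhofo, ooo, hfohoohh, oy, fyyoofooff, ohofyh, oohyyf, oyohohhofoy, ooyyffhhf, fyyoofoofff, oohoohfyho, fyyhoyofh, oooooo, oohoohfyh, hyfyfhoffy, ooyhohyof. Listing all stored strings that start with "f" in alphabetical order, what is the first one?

DFS of the "f" subtree visits, in order: "fyyhoyofh", "fyyhoyofhh", "fyyoofooff", "fyyoofoofff"
The 1st is fyyhoyofh.

fyyhoyofh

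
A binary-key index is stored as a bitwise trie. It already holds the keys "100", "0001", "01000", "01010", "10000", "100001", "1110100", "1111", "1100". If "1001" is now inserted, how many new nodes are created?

1

The longest prefix of "1001" already in the trie is "100" (length 3).
New nodes needed: |"1001"| − 3 = 4 − 3 = 1.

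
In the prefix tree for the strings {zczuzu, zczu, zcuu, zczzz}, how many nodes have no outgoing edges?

Leaves are exactly the stored words that no other stored word extends.
Those words: "zcuu", "zczuzu", "zczzz"
Leaf count: 3

3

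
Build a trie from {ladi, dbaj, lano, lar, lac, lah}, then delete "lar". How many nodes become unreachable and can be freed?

1

A node on "lar"'s path can go only if nothing else ends at it or branches off below it.
The suffix "r" (1 node) is used only by "lar"; the node for "la" still has the child "d", so pruning stops there.
Nodes removed: 1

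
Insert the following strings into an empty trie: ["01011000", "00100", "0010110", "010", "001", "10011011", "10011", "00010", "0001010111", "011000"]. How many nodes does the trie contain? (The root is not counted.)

35

Trie structure (* marks end of a word):
(root)
├─ 0
│  ├─ 0
│  │  ├─ 0
│  │  │  └─ 1
│  │  │     └─ 0 *
│  │  │        └─ 1
│  │  │           └─ 0
│  │  │              └─ 1
│  │  │                 └─ 1
│  │  │                    └─ 1 *
│  │  └─ 1 *
│  │     └─ 0
│  │        ├─ 0 *
│  │        └─ 1
│  │           └─ 1
│  │              └─ 0 *
│  └─ 1
│     ├─ 0 *
│     │  └─ 1
│     │     └─ 1
│     │        └─ 0
│     │           └─ 0
│     │              └─ 0 *
│     └─ 1
│        └─ 0
│           └─ 0
│              └─ 0 *
└─ 1
   └─ 0
      └─ 0
         └─ 1
            └─ 1 *
               └─ 0
                  └─ 1
                     └─ 1 *
Counting every labelled node above: 35.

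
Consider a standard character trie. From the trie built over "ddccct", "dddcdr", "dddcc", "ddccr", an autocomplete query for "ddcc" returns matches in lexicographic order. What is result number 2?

Words with prefix "ddcc", in lexicographic order: "ddccct", "ddccr"
Position 2: ddccr

ddccr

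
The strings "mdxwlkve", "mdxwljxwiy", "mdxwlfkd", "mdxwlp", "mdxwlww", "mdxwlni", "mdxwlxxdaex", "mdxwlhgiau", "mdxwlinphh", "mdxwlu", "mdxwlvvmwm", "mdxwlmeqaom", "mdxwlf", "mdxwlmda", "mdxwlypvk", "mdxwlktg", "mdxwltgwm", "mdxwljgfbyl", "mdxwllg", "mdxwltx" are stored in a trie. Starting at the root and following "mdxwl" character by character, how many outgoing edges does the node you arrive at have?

Walk "mdxwl" from the root, arriving at one node.
Distinct next characters after "mdxwl": f, h, i, j, k, l, m, n, p, t, u, v, w, x, y.
That node has 15 child edges.

15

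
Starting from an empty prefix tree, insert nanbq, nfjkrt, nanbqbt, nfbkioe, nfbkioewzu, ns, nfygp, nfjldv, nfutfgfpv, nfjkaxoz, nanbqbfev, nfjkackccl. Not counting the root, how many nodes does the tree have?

46

Count nodes per top-level branch (shared prefixes stored once):
  'n'-branch (nanbq, nanbqbfev, nanbqbt, nfbkioe, nfbkioewzu, nfjkackccl, nfjkaxoz, nfjkrt, nfjldv, nfutfgfpv, nfygp, ns): 46 nodes
Sum: 46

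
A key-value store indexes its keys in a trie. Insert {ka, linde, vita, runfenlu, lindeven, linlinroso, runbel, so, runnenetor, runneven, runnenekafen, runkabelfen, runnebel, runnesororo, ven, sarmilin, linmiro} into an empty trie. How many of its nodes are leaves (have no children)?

16

Leaves are exactly the stored words that no other stored word extends.
Those words: "ka", "lindeven", "linlinroso", "linmiro", "runbel", "runfenlu", "runkabelfen", "runnebel", "runnenekafen", "runnenetor", "runnesororo", "runneven", "sarmilin", "so", "ven", "vita"
Leaf count: 16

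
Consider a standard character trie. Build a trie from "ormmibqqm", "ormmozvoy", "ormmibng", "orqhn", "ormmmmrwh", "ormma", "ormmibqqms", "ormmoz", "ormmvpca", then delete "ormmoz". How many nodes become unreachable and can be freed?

0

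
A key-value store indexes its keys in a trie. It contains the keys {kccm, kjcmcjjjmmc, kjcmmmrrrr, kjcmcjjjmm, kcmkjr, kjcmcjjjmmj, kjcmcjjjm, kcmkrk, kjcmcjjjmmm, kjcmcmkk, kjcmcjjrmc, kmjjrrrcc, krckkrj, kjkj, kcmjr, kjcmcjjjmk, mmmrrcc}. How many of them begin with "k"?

16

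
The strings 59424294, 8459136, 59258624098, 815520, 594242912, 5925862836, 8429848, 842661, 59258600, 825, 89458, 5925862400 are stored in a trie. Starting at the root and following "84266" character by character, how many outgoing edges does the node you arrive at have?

1

The children of the "84266" node are the distinct next characters among strings starting with "84266".
Characters that immediately follow "84266" among the stored strings: {1}.
That node has 1 child edge.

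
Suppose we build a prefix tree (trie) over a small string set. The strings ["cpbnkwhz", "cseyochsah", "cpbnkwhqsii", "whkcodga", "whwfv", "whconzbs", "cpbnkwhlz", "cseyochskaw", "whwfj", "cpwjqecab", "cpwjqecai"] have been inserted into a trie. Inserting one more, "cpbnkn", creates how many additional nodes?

1

Walking "cpbnkn" from the root, the first 5 characters ("cpbnk") follow existing edges; "n" is the first miss.
Each of the 1 remaining characters creates one node.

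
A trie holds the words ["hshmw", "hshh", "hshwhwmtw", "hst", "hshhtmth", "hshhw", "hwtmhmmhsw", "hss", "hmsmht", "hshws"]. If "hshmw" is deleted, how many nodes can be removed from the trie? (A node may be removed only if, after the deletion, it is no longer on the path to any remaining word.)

2

Walk "hshmw" from the leaf back toward the root, removing each node that no remaining word uses.
The suffix "mw" (2 nodes) is used only by "hshmw"; the node for "hsh" still has the child "h", so pruning stops there.
Nodes removed: 2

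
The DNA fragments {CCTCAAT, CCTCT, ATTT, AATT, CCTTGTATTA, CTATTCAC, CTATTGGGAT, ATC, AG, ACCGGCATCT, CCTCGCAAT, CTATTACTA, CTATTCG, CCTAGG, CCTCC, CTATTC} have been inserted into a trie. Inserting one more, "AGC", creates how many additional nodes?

The longest prefix of "AGC" already in the trie is "AG" (length 2).
New nodes needed: |"AGC"| − 2 = 3 − 2 = 1.

1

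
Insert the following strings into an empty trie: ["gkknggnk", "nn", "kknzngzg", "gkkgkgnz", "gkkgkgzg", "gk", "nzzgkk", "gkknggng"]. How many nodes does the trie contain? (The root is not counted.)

31

Count nodes per top-level branch (shared prefixes stored once):
  'g'-branch (gk, gkkgkgnz, gkkgkgzg, gkknggng, gkknggnk): 16 nodes
  'k'-branch (kknzngzg): 8 nodes
  'n'-branch (nn, nzzgkk): 7 nodes
Sum: 31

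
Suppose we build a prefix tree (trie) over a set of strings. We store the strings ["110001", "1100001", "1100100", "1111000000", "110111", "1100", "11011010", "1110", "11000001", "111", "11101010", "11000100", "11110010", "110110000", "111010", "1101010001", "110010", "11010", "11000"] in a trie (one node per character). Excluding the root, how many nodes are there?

45

Count nodes per top-level branch (shared prefixes stored once):
  '1'-branch (1100, 11000, 11000001, 1100001, 110001, 11000100, 110010, 1100100, 11010, 1101010001, 110110000, 11011010, 110111, 111, 1110, 111010, 11101010, 1111000000, 11110010): 45 nodes
Sum: 45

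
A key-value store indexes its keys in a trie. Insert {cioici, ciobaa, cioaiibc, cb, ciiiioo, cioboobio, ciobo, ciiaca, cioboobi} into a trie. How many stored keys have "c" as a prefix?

9

Walk to "c"; the words in its subtree are exactly those with that prefix.
Words under "c": cb, ciiaca, ciiiioo, cioaiibc, ciobaa, ciobo, cioboobi, cioboobio, cioici
Count: 9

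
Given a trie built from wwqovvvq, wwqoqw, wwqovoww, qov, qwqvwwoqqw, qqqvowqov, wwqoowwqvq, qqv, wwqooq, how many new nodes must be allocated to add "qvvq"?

3

Walking "qvvq" from the root, the first 1 characters ("q") follow existing edges; "v" is the first miss.
So 4 − 1 = 3 new nodes.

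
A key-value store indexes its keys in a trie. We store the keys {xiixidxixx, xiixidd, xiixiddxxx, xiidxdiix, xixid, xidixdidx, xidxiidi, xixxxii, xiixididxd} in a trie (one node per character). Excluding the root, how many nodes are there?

Insert word by word; a character creates a node only if that edge doesn't already exist:
  "xiixidxixx" → 10 new (x, i, i, x, i, d, x, i, x, x)
  "xiixidd" → prefix "xiixid" already present; 1 new (d)
  "xiixiddxxx" → prefix "xiixidd" already present; 3 new (x, x, x)
  "xiidxdiix" → prefix "xii" already present; 6 new (d, x, d, i, i, x)
  "xixid" → prefix "xi" already present; 3 new (x, i, d)
  "xidixdidx" → prefix "xi" already present; 7 new (d, i, x, d, i, d, x)
  "xidxiidi" → prefix "xid" already present; 5 new (x, i, i, d, i)
  "xixxxii" → prefix "xix" already present; 4 new (x, x, i, i)
  "xiixididxd" → prefix "xiixid" already present; 4 new (i, d, x, d)
Total nodes = 10 + 1 + 3 + 6 + 3 + 7 + 5 + 4 + 4 = 43

43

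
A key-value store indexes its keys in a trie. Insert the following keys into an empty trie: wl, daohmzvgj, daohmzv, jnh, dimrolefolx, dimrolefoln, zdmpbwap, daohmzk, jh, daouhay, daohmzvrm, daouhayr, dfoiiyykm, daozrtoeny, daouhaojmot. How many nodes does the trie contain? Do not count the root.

62

For each word, the new-node count is its length minus the longest prefix already in the trie:
  "wl" → 2 new (w, l)
  "daohmzvgj" → 9 new (d, a, o, h, m, z, v, g, j)
  "daohmzv" → prefix "daohmzv" already present; 0 new (none)
  "jnh" → 3 new (j, n, h)
  "dimrolefolx" → prefix "d" already present; 10 new (i, m, r, o, l, e, f, o, l, x)
  "dimrolefoln" → prefix "dimrolefol" already present; 1 new (n)
  "zdmpbwap" → 8 new (z, d, m, p, b, w, a, p)
  "daohmzk" → prefix "daohmz" already present; 1 new (k)
  "jh" → prefix "j" already present; 1 new (h)
  "daouhay" → prefix "dao" already present; 4 new (u, h, a, y)
  "daohmzvrm" → prefix "daohmzv" already present; 2 new (r, m)
  "daouhayr" → prefix "daouhay" already present; 1 new (r)
  "dfoiiyykm" → prefix "d" already present; 8 new (f, o, i, i, y, y, k, m)
  "daozrtoeny" → prefix "dao" already present; 7 new (z, r, t, o, e, n, y)
  "daouhaojmot" → prefix "daouha" already present; 5 new (o, j, m, o, t)
Total nodes = 2 + 9 + 0 + 3 + 10 + 1 + 8 + 1 + 1 + 4 + 2 + 1 + 8 + 7 + 5 = 62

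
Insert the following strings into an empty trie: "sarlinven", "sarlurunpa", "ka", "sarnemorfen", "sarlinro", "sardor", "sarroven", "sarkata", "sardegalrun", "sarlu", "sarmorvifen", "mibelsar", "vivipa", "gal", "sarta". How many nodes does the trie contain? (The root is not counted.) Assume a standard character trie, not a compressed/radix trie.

Trace insertions, counting only characters that open a new branch:
  "sarlinven" → 9 new (s, a, r, l, i, n, v, e, n)
  "sarlurunpa" → prefix "sarl" already present; 6 new (u, r, u, n, p, a)
  "ka" → 2 new (k, a)
  "sarnemorfen" → prefix "sar" already present; 8 new (n, e, m, o, r, f, e, n)
  "sarlinro" → prefix "sarlin" already present; 2 new (r, o)
  "sardor" → prefix "sar" already present; 3 new (d, o, r)
  "sarroven" → prefix "sar" already present; 5 new (r, o, v, e, n)
  "sarkata" → prefix "sar" already present; 4 new (k, a, t, a)
  "sardegalrun" → prefix "sard" already present; 7 new (e, g, a, l, r, u, n)
  "sarlu" → prefix "sarlu" already present; 0 new (none)
  "sarmorvifen" → prefix "sar" already present; 8 new (m, o, r, v, i, f, e, n)
  "mibelsar" → 8 new (m, i, b, e, l, s, a, r)
  "vivipa" → 6 new (v, i, v, i, p, a)
  "gal" → 3 new (g, a, l)
  "sarta" → prefix "sar" already present; 2 new (t, a)
Total nodes = 9 + 6 + 2 + 8 + 2 + 3 + 5 + 4 + 7 + 0 + 8 + 8 + 6 + 3 + 2 = 73

73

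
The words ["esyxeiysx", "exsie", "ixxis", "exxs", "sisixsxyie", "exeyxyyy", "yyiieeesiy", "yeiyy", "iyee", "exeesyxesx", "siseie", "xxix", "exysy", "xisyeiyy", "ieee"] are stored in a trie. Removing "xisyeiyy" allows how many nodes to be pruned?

7

After clearing the end-marker at "xisyeiyy", prune upward until reaching a node still needed by another word.
The suffix "isyeiyy" (7 nodes) is used only by "xisyeiyy"; the node for "x" still has the child "x", so pruning stops there.
Nodes removed: 7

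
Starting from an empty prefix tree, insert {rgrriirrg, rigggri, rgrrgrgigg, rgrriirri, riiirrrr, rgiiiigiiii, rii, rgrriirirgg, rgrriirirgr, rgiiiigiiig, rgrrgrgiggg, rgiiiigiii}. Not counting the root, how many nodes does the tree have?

44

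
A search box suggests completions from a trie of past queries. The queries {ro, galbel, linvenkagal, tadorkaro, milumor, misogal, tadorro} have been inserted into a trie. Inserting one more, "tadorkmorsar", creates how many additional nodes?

6

The longest prefix of "tadorkmorsar" already in the trie is "tadork" (length 6).
So 12 − 6 = 6 new nodes.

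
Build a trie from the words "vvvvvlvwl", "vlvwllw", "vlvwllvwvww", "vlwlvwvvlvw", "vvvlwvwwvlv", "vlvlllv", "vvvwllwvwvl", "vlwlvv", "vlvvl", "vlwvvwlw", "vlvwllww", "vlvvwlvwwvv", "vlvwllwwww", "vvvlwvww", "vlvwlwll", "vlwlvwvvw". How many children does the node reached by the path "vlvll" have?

1

Follow the path "vlvll" to its node, then look at its outgoing edges.
Characters that immediately follow "vlvll" among the stored strings: {l}.
That node has 1 child edge.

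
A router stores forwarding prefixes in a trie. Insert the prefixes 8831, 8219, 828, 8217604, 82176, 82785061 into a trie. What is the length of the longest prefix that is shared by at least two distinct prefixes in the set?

The deepest shared node is where two words last agree before diverging.
"82176" and "8217604" agree on "82176" (5 characters) before diverging; nothing deeper is shared.
Longest shared-prefix length: 5

5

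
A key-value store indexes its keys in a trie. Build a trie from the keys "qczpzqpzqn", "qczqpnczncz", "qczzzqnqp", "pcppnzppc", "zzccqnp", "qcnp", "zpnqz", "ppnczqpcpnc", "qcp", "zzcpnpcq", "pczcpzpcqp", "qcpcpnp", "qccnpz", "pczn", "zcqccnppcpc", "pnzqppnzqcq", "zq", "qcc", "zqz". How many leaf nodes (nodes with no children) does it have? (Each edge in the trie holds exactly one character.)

Leaves are exactly the stored words that no other stored word extends.
Those words: "pcppnzppc", "pczcpzpcqp", "pczn", "pnzqppnzqcq", "ppnczqpcpnc", "qccnpz", "qcnp", "qcpcpnp", "qczpzqpzqn", "qczqpnczncz", "qczzzqnqp", "zcqccnppcpc", "zpnqz", "zqz", "zzccqnp", "zzcpnpcq"
Leaf count: 16

16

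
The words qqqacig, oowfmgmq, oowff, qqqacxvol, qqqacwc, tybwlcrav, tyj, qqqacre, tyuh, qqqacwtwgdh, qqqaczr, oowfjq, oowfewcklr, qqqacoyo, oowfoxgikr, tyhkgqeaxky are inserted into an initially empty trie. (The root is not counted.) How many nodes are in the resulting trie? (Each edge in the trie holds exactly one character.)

69

Count nodes per top-level branch (shared prefixes stored once):
  'o'-branch (oowfewcklr, oowff, oowfjq, oowfmgmq, oowfoxgikr): 23 nodes
  'q'-branch (qqqacig, qqqacoyo, qqqacre, qqqacwc, qqqacwtwgdh, qqqacxvol, qqqaczr): 25 nodes
  't'-branch (tybwlcrav, tyhkgqeaxky, tyj, tyuh): 21 nodes
Sum: 69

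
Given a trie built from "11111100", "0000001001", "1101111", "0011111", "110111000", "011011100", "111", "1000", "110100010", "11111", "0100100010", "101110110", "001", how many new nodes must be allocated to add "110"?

Every character of "110" already lies on an existing path (it is a prefix of some stored word).
No new nodes are needed: 0.

0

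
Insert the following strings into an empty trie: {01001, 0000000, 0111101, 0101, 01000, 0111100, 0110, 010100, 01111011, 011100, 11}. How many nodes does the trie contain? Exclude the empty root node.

27

Count nodes per top-level branch (shared prefixes stored once):
  '0'-branch (0000000, 01000, 01001, 0101, 010100, 0110, 011100, 0111100, 0111101, 01111011): 25 nodes
  '1'-branch (11): 2 nodes
Sum: 27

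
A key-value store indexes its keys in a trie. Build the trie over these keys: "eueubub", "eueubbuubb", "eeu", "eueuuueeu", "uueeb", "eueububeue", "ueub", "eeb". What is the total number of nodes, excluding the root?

31

Insert word by word; a character creates a node only if that edge doesn't already exist:
  "eueubub" → 7 new (e, u, e, u, b, u, b)
  "eueubbuubb" → prefix "eueub" already present; 5 new (b, u, u, b, b)
  "eeu" → prefix "e" already present; 2 new (e, u)
  "eueuuueeu" → prefix "eueu" already present; 5 new (u, u, e, e, u)
  "uueeb" → 5 new (u, u, e, e, b)
  "eueububeue" → prefix "eueubub" already present; 3 new (e, u, e)
  "ueub" → prefix "u" already present; 3 new (e, u, b)
  "eeb" → prefix "ee" already present; 1 new (b)
Total nodes = 7 + 5 + 2 + 5 + 5 + 3 + 3 + 1 = 31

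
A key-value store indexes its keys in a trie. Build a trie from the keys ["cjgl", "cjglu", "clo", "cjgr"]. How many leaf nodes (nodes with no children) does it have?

3

A leaf is a node with no children — equivalently, the end of a word that is not a proper prefix of any other stored word.
Those words: "cjglu", "cjgr", "clo"
Leaf count: 3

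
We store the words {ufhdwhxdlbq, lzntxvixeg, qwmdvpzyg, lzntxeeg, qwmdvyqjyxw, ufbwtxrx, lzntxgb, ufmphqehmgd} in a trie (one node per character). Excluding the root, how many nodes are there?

Insert word by word; a character creates a node only if that edge doesn't already exist:
  "ufhdwhxdlbq" → 11 new (u, f, h, d, w, h, x, d, l, b, q)
  "lzntxvixeg" → 10 new (l, z, n, t, x, v, i, x, e, g)
  "qwmdvpzyg" → 9 new (q, w, m, d, v, p, z, y, g)
  "lzntxeeg" → prefix "lzntx" already present; 3 new (e, e, g)
  "qwmdvyqjyxw" → prefix "qwmdv" already present; 6 new (y, q, j, y, x, w)
  "ufbwtxrx" → prefix "uf" already present; 6 new (b, w, t, x, r, x)
  "lzntxgb" → prefix "lzntx" already present; 2 new (g, b)
  "ufmphqehmgd" → prefix "uf" already present; 9 new (m, p, h, q, e, h, m, g, d)
Total nodes = 11 + 10 + 9 + 3 + 6 + 6 + 2 + 9 = 56

56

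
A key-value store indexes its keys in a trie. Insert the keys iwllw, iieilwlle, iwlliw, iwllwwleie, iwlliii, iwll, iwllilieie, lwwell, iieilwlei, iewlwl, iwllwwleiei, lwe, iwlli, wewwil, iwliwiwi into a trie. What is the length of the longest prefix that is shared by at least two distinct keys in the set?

10

Equivalently: take the maximum, over all pairs, of their longest common prefix length.
"iwllwwleie" and "iwllwwleiei" agree on "iwllwwleie" (10 characters) before diverging; nothing deeper is shared.
Longest shared-prefix length: 10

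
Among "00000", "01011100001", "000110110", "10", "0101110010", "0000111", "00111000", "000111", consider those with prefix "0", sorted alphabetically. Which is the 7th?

DFS of the "0" subtree visits, in order: "00000", "0000111", "000110110", "000111", "00111000", "01011100001", "0101110010"
Position 7: 0101110010

0101110010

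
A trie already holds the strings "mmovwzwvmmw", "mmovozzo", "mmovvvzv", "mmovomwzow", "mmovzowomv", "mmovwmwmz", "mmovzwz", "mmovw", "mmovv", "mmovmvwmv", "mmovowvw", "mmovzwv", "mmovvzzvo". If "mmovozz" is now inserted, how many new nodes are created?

0

Every character of "mmovozz" already lies on an existing path (it is a prefix of some stored word).
No new nodes are needed: 0.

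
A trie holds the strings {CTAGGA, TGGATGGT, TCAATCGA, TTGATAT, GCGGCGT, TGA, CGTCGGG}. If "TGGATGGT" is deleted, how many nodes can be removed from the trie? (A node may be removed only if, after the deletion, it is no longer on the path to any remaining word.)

Walk "TGGATGGT" from the leaf back toward the root, removing each node that no remaining word uses.
The suffix "GATGGT" (6 nodes) is used only by "TGGATGGT"; the node for "TG" still has the child "A", so pruning stops there.
Nodes removed: 6

6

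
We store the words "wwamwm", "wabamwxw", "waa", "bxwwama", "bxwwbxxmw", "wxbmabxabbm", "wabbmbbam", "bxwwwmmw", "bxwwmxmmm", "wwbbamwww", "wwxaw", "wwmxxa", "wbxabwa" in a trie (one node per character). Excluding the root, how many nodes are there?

Insert word by word; a character creates a node only if that edge doesn't already exist:
  "wwamwm" → 6 new (w, w, a, m, w, m)
  "wabamwxw" → prefix "w" already present; 7 new (a, b, a, m, w, x, w)
  "waa" → prefix "wa" already present; 1 new (a)
  "bxwwama" → 7 new (b, x, w, w, a, m, a)
  "bxwwbxxmw" → prefix "bxww" already present; 5 new (b, x, x, m, w)
  "wxbmabxabbm" → prefix "w" already present; 10 new (x, b, m, a, b, x, a, b, b, m)
  "wabbmbbam" → prefix "wab" already present; 6 new (b, m, b, b, a, m)
  "bxwwwmmw" → prefix "bxww" already present; 4 new (w, m, m, w)
  "bxwwmxmmm" → prefix "bxww" already present; 5 new (m, x, m, m, m)
  "wwbbamwww" → prefix "ww" already present; 7 new (b, b, a, m, w, w, w)
  "wwxaw" → prefix "ww" already present; 3 new (x, a, w)
  "wwmxxa" → prefix "ww" already present; 4 new (m, x, x, a)
  "wbxabwa" → prefix "w" already present; 6 new (b, x, a, b, w, a)
Total nodes = 6 + 7 + 1 + 7 + 5 + 10 + 6 + 4 + 5 + 7 + 3 + 4 + 6 = 71

71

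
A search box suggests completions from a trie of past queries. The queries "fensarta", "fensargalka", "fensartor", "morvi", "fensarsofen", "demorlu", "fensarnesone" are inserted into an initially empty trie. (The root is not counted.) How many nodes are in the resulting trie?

38

Insert word by word; a character creates a node only if that edge doesn't already exist:
  "fensarta" → 8 new (f, e, n, s, a, r, t, a)
  "fensargalka" → prefix "fensar" already present; 5 new (g, a, l, k, a)
  "fensartor" → prefix "fensart" already present; 2 new (o, r)
  "morvi" → 5 new (m, o, r, v, i)
  "fensarsofen" → prefix "fensar" already present; 5 new (s, o, f, e, n)
  "demorlu" → 7 new (d, e, m, o, r, l, u)
  "fensarnesone" → prefix "fensar" already present; 6 new (n, e, s, o, n, e)
Total nodes = 8 + 5 + 2 + 5 + 5 + 7 + 6 = 38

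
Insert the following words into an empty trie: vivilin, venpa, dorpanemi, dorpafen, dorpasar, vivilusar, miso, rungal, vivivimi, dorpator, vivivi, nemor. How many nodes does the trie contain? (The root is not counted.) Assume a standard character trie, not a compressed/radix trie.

52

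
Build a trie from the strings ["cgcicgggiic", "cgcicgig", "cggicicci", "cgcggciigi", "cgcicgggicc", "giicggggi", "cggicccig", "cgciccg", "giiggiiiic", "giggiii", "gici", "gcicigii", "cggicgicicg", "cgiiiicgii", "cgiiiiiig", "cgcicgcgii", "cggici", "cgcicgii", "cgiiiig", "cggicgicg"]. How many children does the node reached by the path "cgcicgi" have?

2

Follow the path "cgcicgi" to its node, then look at its outgoing edges.
Characters that immediately follow "cgcicgi" among the stored strings: {g, i}.
That node has 2 child edges.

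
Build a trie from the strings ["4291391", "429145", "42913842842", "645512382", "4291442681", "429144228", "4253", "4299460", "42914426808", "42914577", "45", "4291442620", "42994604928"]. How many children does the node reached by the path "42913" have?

2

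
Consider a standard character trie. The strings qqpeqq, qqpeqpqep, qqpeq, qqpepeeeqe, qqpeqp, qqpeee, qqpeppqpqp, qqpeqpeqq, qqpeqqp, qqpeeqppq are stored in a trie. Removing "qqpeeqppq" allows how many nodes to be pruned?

After clearing the end-marker at "qqpeeqppq", prune upward until reaching a node still needed by another word.
The suffix "qppq" (4 nodes) is used only by "qqpeeqppq"; the node for "qqpee" still has the child "e", so pruning stops there.
Nodes removed: 4

4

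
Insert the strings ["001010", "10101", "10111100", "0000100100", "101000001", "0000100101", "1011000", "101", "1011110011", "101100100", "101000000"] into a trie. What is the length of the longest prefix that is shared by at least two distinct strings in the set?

9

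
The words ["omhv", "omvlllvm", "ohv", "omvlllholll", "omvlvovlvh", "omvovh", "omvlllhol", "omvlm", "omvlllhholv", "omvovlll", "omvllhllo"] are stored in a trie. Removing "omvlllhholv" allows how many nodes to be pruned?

4

After clearing the end-marker at "omvlllhholv", prune upward until reaching a node still needed by another word.
The suffix "holv" (4 nodes) is used only by "omvlllhholv"; the node for "omvlllh" still has the child "o", so pruning stops there.
Nodes removed: 4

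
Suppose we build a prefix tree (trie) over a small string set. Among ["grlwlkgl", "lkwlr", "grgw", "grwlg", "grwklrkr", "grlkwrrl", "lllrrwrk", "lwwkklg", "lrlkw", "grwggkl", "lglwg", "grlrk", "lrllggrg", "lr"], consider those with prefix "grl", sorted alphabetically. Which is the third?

grlwlkgl

Words with prefix "grl", in lexicographic order: "grlkwrrl", "grlrk", "grlwlkgl"
Position 3: grlwlkgl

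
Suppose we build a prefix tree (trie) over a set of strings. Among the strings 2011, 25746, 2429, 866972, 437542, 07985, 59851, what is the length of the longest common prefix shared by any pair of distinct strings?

Equivalently: take the maximum, over all pairs, of their longest common prefix length.
e.g. "2011" and "2429" share the prefix "2" of length 1; no pair shares a longer one.
Longest shared-prefix length: 1

1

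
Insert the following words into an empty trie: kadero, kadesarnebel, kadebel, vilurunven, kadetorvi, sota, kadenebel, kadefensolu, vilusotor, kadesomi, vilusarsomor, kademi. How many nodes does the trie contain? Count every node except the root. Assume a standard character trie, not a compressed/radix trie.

Trace insertions, counting only characters that open a new branch:
  "kadero" → 6 new (k, a, d, e, r, o)
  "kadesarnebel" → prefix "kade" already present; 8 new (s, a, r, n, e, b, e, l)
  "kadebel" → prefix "kade" already present; 3 new (b, e, l)
  "vilurunven" → 10 new (v, i, l, u, r, u, n, v, e, n)
  "kadetorvi" → prefix "kade" already present; 5 new (t, o, r, v, i)
  "sota" → 4 new (s, o, t, a)
  "kadenebel" → prefix "kade" already present; 5 new (n, e, b, e, l)
  "kadefensolu" → prefix "kade" already present; 7 new (f, e, n, s, o, l, u)
  "vilusotor" → prefix "vilu" already present; 5 new (s, o, t, o, r)
  "kadesomi" → prefix "kades" already present; 3 new (o, m, i)
  "vilusarsomor" → prefix "vilus" already present; 7 new (a, r, s, o, m, o, r)
  "kademi" → prefix "kade" already present; 2 new (m, i)
Total nodes = 6 + 8 + 3 + 10 + 5 + 4 + 5 + 7 + 5 + 3 + 7 + 2 = 65

65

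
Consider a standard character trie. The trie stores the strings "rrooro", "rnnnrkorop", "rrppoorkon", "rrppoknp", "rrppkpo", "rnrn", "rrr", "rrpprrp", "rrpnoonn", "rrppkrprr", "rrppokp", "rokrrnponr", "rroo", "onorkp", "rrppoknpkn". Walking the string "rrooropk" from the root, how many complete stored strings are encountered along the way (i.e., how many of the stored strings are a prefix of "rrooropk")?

2

Walk "rrooropk" from the root; an end-of-word marker is hit whenever a stored word is a prefix of "rrooropk".
Prefixes of the query that are stored words: "rroo", "rrooro"
Count: 2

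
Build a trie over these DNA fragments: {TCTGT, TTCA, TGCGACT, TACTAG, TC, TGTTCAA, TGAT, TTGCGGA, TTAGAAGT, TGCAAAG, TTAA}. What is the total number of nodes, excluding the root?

42

For each word, the new-node count is its length minus the longest prefix already in the trie:
  "TCTGT" → 5 new (T, C, T, G, T)
  "TTCA" → prefix "T" already present; 3 new (T, C, A)
  "TGCGACT" → prefix "T" already present; 6 new (G, C, G, A, C, T)
  "TACTAG" → prefix "T" already present; 5 new (A, C, T, A, G)
  "TC" → prefix "TC" already present; 0 new (none)
  "TGTTCAA" → prefix "TG" already present; 5 new (T, T, C, A, A)
  "TGAT" → prefix "TG" already present; 2 new (A, T)
  "TTGCGGA" → prefix "TT" already present; 5 new (G, C, G, G, A)
  "TTAGAAGT" → prefix "TT" already present; 6 new (A, G, A, A, G, T)
  "TGCAAAG" → prefix "TGC" already present; 4 new (A, A, A, G)
  "TTAA" → prefix "TTA" already present; 1 new (A)
Total nodes = 5 + 3 + 6 + 5 + 0 + 5 + 2 + 5 + 6 + 4 + 1 = 42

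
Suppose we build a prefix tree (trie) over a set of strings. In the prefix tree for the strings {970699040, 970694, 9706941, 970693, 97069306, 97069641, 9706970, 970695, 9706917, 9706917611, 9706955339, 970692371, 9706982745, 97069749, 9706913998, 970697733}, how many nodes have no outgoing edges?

Leaves are exactly the stored words that no other stored word extends.
Those words: "9706913998", "9706917611", "970692371", "97069306", "9706941", "9706955339", "97069641", "9706970", "97069749", "970697733", "9706982745", "970699040"
Leaf count: 12

12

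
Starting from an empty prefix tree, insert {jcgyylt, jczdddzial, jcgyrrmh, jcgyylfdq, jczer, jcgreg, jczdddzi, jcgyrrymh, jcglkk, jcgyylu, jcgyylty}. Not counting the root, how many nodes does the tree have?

35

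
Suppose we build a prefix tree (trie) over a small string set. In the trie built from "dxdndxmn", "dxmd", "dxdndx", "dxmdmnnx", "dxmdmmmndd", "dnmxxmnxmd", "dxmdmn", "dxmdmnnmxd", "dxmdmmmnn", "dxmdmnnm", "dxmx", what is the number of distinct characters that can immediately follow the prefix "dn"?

1

Walk "dn" from the root, arriving at one node.
Distinct next characters after "dn": m.
That node has 1 child edge.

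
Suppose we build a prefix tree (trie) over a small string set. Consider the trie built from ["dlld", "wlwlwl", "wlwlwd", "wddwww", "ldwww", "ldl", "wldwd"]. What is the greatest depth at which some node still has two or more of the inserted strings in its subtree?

The deepest shared node is where two words last agree before diverging.
"wlwlwd" and "wlwlwl" agree on "wlwlw" (5 characters) before diverging; nothing deeper is shared.
Longest shared-prefix length: 5

5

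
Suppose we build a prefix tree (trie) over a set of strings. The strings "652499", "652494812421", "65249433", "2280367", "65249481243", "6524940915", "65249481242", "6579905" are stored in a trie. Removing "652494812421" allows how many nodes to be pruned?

After clearing the end-marker at "652494812421", prune upward until reaching a node still needed by another word.
The suffix "1" (1 node) is used only by "652494812421"; "65249481242" is itself a stored word, so pruning stops there.
Nodes removed: 1

1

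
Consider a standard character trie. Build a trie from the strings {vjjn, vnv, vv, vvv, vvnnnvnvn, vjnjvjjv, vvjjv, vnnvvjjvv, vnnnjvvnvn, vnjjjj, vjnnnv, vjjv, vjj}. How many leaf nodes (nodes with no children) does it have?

11

A leaf is a node with no children — equivalently, the end of a word that is not a proper prefix of any other stored word.
Those words: "vjjn", "vjjv", "vjnjvjjv", "vjnnnv", "vnjjjj", "vnnnjvvnvn", "vnnvvjjvv", "vnv", "vvjjv", "vvnnnvnvn", "vvv"
Leaf count: 11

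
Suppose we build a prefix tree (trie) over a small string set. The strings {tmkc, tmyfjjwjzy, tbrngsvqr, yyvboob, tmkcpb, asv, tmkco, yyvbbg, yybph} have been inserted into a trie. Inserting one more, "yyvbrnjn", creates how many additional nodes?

4

The longest prefix of "yyvbrnjn" already in the trie is "yyvb" (length 4).
So 8 − 4 = 4 new nodes.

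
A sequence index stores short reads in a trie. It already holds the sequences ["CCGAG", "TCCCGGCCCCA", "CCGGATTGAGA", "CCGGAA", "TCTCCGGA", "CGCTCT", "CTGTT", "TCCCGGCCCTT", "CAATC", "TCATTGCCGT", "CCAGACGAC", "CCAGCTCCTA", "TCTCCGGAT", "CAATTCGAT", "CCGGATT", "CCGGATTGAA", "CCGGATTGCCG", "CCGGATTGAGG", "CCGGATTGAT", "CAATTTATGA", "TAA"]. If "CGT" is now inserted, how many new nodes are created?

1

The longest prefix of "CGT" already in the trie is "CG" (length 2).
New nodes needed: |"CGT"| − 2 = 3 − 2 = 1.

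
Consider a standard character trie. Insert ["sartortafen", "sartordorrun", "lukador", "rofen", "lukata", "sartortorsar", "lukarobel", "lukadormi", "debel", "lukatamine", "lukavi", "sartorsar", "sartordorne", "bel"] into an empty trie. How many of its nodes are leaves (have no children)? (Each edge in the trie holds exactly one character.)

12

A leaf is a node with no children — equivalently, the end of a word that is not a proper prefix of any other stored word.
Those words: "bel", "debel", "lukadormi", "lukarobel", "lukatamine", "lukavi", "rofen", "sartordorne", "sartordorrun", "sartorsar", "sartortafen", "sartortorsar"
Leaf count: 12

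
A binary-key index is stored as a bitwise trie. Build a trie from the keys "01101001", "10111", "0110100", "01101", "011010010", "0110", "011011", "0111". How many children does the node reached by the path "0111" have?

Walk "0111" from the root, arriving at one node.
No stored string extends past "0111".
That node has 0 child edges.

0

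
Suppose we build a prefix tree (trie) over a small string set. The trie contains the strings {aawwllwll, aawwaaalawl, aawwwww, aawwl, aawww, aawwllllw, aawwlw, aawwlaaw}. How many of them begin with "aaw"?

8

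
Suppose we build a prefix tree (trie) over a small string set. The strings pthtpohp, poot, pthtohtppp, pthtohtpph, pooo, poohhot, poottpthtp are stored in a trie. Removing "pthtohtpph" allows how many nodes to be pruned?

1

Walk "pthtohtpph" from the leaf back toward the root, removing each node that no remaining word uses.
The suffix "h" (1 node) is used only by "pthtohtpph"; the node for "pthtohtpp" still has the child "p", so pruning stops there.
Nodes removed: 1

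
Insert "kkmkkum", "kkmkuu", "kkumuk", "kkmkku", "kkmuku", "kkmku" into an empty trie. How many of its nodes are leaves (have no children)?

4

A leaf is a node with no children — equivalently, the end of a word that is not a proper prefix of any other stored word.
Those words: "kkmkkum", "kkmkuu", "kkmuku", "kkumuk"
Leaf count: 4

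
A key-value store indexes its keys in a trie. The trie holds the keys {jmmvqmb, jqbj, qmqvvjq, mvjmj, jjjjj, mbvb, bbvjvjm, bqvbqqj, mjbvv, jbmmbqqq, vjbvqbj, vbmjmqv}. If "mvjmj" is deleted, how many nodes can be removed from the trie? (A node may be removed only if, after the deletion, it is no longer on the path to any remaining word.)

4

A node on "mvjmj"'s path can go only if nothing else ends at it or branches off below it.
The suffix "vjmj" (4 nodes) is used only by "mvjmj"; the node for "m" still has the child "b", so pruning stops there.
Nodes removed: 4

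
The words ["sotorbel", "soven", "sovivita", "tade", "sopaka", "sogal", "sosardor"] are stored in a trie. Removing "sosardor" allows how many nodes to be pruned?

6

A node on "sosardor"'s path can go only if nothing else ends at it or branches off below it.
The suffix "sardor" (6 nodes) is used only by "sosardor"; the node for "so" still has the child "t", so pruning stops there.
Nodes removed: 6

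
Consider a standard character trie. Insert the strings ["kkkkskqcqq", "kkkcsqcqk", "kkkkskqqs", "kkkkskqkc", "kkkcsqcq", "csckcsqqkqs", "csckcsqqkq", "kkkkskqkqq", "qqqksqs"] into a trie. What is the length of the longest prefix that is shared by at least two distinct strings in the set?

10

Equivalently: take the maximum, over all pairs, of their longest common prefix length.
e.g. "csckcsqqkq" and "csckcsqqkqs" share the prefix "csckcsqqkq" of length 10; no pair shares a longer one.
Longest shared-prefix length: 10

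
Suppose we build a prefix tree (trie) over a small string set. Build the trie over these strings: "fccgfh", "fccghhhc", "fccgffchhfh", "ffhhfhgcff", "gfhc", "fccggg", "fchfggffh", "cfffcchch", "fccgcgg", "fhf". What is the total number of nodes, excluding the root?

52

Insert word by word; a character creates a node only if that edge doesn't already exist:
  "fccgfh" → 6 new (f, c, c, g, f, h)
  "fccghhhc" → prefix "fccg" already present; 4 new (h, h, h, c)
  "fccgffchhfh" → prefix "fccgf" already present; 6 new (f, c, h, h, f, h)
  "ffhhfhgcff" → prefix "f" already present; 9 new (f, h, h, f, h, g, c, f, f)
  "gfhc" → 4 new (g, f, h, c)
  "fccggg" → prefix "fccg" already present; 2 new (g, g)
  "fchfggffh" → prefix "fc" already present; 7 new (h, f, g, g, f, f, h)
  "cfffcchch" → 9 new (c, f, f, f, c, c, h, c, h)
  "fccgcgg" → prefix "fccg" already present; 3 new (c, g, g)
  "fhf" → prefix "f" already present; 2 new (h, f)
Total nodes = 6 + 4 + 6 + 9 + 4 + 2 + 7 + 9 + 3 + 2 = 52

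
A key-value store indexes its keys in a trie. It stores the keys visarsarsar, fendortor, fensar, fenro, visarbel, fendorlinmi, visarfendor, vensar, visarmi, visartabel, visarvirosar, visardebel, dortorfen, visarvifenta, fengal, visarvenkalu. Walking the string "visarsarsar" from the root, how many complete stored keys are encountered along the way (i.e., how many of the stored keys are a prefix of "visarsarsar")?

1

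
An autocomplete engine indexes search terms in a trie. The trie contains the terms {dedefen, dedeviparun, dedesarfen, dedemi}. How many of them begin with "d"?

Filter for entries beginning with "d":
Words under "d": dedefen, dedemi, dedesarfen, dedeviparun
Count: 4

4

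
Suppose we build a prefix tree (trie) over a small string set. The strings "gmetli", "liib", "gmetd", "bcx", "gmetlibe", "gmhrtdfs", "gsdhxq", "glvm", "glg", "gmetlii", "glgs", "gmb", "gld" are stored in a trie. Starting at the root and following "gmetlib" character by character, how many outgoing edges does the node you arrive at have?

Follow the path "gmetlib" to its node, then look at its outgoing edges.
Characters that immediately follow "gmetlib" among the stored strings: {e}.
That node has 1 child edge.

1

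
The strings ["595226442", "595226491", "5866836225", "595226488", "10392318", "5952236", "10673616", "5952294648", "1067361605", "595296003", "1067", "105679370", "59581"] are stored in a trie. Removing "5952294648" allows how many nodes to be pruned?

Walk "5952294648" from the leaf back toward the root, removing each node that no remaining word uses.
The suffix "94648" (5 nodes) is used only by "5952294648"; the node for "59522" still has the child "6", so pruning stops there.
Nodes removed: 5

5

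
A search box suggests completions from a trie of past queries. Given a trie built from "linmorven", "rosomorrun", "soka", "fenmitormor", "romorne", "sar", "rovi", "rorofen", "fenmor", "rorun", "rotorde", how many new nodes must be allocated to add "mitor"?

5

Nothing in the trie begins with "m"; the whole of "mitor" is new.
5 − 0 = 5 new nodes.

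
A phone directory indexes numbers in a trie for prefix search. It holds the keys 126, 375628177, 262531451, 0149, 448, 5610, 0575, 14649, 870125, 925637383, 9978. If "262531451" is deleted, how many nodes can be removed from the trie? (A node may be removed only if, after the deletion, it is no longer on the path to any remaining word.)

After clearing the end-marker at "262531451", prune upward until reaching a node still needed by another word.
No other word shares any prefix with "262531451", so all 9 of its nodes go.
Nodes removed: 9

9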